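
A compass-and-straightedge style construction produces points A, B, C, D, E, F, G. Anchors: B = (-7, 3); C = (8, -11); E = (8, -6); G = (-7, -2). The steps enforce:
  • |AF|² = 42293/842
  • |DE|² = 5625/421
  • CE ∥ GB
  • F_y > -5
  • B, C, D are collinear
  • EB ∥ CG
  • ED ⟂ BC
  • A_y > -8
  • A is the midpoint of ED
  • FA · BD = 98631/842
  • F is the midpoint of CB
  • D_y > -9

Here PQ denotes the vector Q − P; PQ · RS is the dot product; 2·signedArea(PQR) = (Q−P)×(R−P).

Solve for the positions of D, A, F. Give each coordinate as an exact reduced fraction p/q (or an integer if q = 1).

A = (2843/421, -6177/842)
D = (2318/421, -3651/421)
F = (1/2, -4)

1. D_x = 2318/421  [B, C, D are collinear ∩ ED ⟂ BC]
2. D_y = -3651/421  [B, C, D are collinear ∩ ED ⟂ BC]
   → D = (2318/421, -3651/421)
3. A_x = 2843/421  [A is the midpoint of ED]
4. A_y = -6177/842  [A is the midpoint of ED]
   → A = (2843/421, -6177/842)
5. F_x = 1/2  [F is the midpoint of CB]
6. F_y = -4  [F is the midpoint of CB]
   → F = (1/2, -4)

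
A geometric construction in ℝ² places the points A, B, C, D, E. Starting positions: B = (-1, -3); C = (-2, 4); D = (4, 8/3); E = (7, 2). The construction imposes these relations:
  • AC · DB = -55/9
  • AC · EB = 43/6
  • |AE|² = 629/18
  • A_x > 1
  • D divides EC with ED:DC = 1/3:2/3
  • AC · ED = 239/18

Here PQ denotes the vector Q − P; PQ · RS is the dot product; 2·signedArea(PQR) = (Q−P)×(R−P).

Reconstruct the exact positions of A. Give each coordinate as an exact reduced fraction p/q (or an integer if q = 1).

A = (3/2, -1/6)

1. A_x = 3/2  [AC · ED = 239/18 ∩ AC · EB = 43/6]
2. A_y = -1/6  [AC · ED = 239/18 ∩ AC · EB = 43/6]
   → A = (3/2, -1/6)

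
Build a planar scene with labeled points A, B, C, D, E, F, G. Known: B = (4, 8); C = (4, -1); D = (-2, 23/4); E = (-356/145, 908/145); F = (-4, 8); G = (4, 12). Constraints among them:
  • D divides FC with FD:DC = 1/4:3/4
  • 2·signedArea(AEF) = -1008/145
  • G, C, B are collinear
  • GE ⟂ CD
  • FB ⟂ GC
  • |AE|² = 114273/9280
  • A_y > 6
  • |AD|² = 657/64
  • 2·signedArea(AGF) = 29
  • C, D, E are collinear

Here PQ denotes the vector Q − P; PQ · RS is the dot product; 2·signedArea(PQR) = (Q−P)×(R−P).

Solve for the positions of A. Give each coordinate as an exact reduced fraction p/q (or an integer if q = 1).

1. A_x = 1  [2·signedArea(AGF) = 29 ∩ 2·signedArea(AEF) = -1008/145]
2. A_y = 55/8  [2·signedArea(AGF) = 29 ∩ 2·signedArea(AEF) = -1008/145]
   → A = (1, 55/8)

A = (1, 55/8)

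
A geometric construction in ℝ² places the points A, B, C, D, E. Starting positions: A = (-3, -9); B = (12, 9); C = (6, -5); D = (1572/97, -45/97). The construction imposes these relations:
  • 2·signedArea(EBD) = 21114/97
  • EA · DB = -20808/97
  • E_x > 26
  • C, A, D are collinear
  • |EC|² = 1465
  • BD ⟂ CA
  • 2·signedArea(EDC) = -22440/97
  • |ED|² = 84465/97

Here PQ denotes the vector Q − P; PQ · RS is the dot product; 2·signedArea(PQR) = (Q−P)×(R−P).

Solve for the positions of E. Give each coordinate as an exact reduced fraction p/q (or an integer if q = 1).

1. E_x = 27  [2·signedArea(EDC) = -22440/97 ∩ 2·signedArea(EBD) = 21114/97]
2. E_y = 27  [2·signedArea(EDC) = -22440/97 ∩ 2·signedArea(EBD) = 21114/97]
   → E = (27, 27)

E = (27, 27)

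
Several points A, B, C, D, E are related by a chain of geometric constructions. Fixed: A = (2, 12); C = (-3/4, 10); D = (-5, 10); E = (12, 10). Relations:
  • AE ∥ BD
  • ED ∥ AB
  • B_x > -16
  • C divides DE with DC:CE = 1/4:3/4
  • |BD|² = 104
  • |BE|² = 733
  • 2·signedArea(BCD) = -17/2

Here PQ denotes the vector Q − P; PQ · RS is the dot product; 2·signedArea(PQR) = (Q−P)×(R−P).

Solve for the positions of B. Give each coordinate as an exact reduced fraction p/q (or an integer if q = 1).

1. B_x = -15  [AE ∥ BD ∩ ED ∥ AB]
2. B_y = 12  [AE ∥ BD ∩ ED ∥ AB]
   → B = (-15, 12)

B = (-15, 12)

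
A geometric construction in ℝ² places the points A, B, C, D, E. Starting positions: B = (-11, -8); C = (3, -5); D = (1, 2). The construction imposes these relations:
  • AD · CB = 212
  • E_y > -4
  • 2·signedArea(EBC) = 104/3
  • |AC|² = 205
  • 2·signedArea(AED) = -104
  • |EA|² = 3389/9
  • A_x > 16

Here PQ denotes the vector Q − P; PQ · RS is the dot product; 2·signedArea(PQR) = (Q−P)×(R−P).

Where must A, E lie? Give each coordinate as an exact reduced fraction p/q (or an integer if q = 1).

A = (17, -2)
E = (-7/3, -11/3)

1. A_x = 17  [line 14·x + 3·y + -232 = 0 ∩ |AC|² = 205]
2. A_y = -2  [line 14·x + 3·y + -232 = 0 ∩ |AC|² = 205]
   → A = (17, -2)
3. E_x = -7/3  [2·signedArea(AED) = -104 ∩ 2·signedArea(EBC) = 104/3]
4. E_y = -11/3  [2·signedArea(AED) = -104 ∩ 2·signedArea(EBC) = 104/3]
   → E = (-7/3, -11/3)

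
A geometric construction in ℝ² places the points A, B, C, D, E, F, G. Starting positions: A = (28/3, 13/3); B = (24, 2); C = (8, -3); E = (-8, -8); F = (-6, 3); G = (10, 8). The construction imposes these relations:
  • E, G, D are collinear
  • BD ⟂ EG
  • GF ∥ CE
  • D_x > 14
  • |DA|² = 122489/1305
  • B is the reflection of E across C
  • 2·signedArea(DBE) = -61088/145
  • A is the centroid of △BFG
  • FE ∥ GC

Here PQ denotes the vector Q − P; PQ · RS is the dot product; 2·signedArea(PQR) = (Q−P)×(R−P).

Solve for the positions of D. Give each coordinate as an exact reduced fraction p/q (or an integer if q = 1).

D = (2152/145, 1784/145)

1. D_x = 2152/145  [E, G, D are collinear ∩ BD ⟂ EG]
2. D_y = 1784/145  [E, G, D are collinear ∩ BD ⟂ EG]
   → D = (2152/145, 1784/145)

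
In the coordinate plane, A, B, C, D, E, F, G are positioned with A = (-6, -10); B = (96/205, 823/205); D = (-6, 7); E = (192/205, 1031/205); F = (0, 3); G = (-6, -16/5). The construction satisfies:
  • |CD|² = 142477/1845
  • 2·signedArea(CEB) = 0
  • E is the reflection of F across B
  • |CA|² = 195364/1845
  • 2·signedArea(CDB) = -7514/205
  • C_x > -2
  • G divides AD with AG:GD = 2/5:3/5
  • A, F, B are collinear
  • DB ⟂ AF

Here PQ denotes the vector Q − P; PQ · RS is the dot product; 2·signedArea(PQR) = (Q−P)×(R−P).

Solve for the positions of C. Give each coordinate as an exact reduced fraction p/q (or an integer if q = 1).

1. C_x = -346/205  [2·signedArea(CEB) = 0 ∩ 2·signedArea(CDB) = -7514/205]
2. C_y = -404/615  [2·signedArea(CEB) = 0 ∩ 2·signedArea(CDB) = -7514/205]
   → C = (-346/205, -404/615)

C = (-346/205, -404/615)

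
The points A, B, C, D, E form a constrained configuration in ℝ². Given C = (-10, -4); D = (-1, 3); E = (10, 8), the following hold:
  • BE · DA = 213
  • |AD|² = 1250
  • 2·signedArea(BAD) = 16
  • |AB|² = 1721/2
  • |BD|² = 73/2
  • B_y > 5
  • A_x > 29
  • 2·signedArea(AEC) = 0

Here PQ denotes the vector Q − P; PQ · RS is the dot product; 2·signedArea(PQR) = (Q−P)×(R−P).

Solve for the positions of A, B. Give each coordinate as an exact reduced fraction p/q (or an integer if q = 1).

A = (30, 20)
B = (9/2, 11/2)

1. A_x = 30  [line 12·x + -20·y + 40 = 0 ∩ |AD|² = 1250]
2. A_y = 20  [line 12·x + -20·y + 40 = 0 ∩ |AD|² = 1250]
   → A = (30, 20)
3. B_x = 9/2  [BE · DA = 213 ∩ 2·signedArea(BAD) = 16]
4. B_y = 11/2  [BE · DA = 213 ∩ 2·signedArea(BAD) = 16]
   → B = (9/2, 11/2)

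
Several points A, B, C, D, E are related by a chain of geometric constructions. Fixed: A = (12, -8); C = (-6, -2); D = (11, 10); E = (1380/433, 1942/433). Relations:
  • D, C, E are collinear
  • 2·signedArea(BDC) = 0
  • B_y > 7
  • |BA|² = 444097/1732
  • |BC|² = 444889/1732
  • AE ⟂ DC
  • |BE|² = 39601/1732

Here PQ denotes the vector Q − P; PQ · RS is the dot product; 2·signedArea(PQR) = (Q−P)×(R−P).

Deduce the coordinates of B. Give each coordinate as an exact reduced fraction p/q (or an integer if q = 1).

B = (6143/866, 3136/433)

1. B_x = 6143/866  [line 12·x + -17·y + 38 = 0 ∩ |BE|² = 39601/1732]
2. B_y = 3136/433  [line 12·x + -17·y + 38 = 0 ∩ |BE|² = 39601/1732]
   → B = (6143/866, 3136/433)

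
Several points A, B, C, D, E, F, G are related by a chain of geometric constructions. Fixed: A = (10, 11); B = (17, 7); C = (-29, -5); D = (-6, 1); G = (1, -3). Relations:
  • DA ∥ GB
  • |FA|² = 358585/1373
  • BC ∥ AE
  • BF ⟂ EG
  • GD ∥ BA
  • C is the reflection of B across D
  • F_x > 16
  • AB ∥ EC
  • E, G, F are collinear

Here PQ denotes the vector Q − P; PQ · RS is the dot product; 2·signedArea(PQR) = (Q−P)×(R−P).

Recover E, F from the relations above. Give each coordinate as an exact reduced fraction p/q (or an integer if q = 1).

1. E_x = -36  [AB ∥ EC ∩ BC ∥ AE]
2. E_y = -1  [AB ∥ EC ∩ BC ∥ AE]
   → E = (-36, -1)
3. F_x = 22537/1373  [E, G, F are collinear ∩ BF ⟂ EG]
4. F_y = -5263/1373  [E, G, F are collinear ∩ BF ⟂ EG]
   → F = (22537/1373, -5263/1373)

E = (-36, -1)
F = (22537/1373, -5263/1373)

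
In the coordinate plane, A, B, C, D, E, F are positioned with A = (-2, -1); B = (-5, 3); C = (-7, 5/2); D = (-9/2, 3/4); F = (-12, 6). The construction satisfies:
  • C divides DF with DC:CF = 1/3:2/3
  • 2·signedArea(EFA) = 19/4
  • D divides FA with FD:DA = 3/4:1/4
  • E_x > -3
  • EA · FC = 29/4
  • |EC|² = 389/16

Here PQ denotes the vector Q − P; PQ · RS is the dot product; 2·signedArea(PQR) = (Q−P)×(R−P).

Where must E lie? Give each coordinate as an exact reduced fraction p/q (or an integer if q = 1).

1. E_x = -11/4  [2·signedArea(EFA) = 19/4 ∩ EA · FC = 29/4]
2. E_y = 0  [2·signedArea(EFA) = 19/4 ∩ EA · FC = 29/4]
   → E = (-11/4, 0)

E = (-11/4, 0)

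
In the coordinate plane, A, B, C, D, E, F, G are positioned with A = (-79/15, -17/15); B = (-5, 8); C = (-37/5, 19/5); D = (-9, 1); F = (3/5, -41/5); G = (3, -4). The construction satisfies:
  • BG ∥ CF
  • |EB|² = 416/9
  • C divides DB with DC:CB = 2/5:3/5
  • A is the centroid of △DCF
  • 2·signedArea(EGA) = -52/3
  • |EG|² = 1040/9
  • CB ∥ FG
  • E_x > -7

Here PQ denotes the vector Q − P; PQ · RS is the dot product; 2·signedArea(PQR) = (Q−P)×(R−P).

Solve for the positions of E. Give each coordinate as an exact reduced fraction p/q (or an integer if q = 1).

1. E_x = -19/3  [line -43/15·x + -124/15·y + -107/15 = 0 ∩ |EB|² = 416/9]
2. E_y = 4/3  [line -43/15·x + -124/15·y + -107/15 = 0 ∩ |EB|² = 416/9]
   → E = (-19/3, 4/3)

E = (-19/3, 4/3)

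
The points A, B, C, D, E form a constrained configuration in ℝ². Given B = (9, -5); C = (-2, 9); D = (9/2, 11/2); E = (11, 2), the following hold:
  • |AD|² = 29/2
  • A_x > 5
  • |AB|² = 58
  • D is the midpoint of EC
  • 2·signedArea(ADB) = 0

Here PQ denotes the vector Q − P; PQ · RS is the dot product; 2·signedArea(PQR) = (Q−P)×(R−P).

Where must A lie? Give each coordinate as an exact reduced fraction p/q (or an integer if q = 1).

1. A_x = 6  [line 21/2·x + 9/2·y + -72 = 0 ∩ |AD|² = 29/2]
2. A_y = 2  [line 21/2·x + 9/2·y + -72 = 0 ∩ |AD|² = 29/2]
   → A = (6, 2)

A = (6, 2)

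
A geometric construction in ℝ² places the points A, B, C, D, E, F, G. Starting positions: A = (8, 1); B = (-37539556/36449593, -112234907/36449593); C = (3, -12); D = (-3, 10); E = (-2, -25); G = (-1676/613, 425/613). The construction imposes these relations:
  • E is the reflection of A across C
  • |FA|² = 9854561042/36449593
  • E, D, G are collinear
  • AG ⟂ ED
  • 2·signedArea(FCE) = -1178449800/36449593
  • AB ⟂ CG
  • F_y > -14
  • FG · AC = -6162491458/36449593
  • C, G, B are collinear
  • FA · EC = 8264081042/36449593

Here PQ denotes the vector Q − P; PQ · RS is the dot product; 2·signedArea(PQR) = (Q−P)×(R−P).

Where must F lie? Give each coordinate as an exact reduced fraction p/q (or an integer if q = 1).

1. F_x = -363321/36449593  [2·signedArea(FCE) = -1178449800/36449593 ∩ FA · EC = 8264081042/36449593]
2. F_y = -486956616/36449593  [2·signedArea(FCE) = -1178449800/36449593 ∩ FA · EC = 8264081042/36449593]
   → F = (-363321/36449593, -486956616/36449593)

F = (-363321/36449593, -486956616/36449593)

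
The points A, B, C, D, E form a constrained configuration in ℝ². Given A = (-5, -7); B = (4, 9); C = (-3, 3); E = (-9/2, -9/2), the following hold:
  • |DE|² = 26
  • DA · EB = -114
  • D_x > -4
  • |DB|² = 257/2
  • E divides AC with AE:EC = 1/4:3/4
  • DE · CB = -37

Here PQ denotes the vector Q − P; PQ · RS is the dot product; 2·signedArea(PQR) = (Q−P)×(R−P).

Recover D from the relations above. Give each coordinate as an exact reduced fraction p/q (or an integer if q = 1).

D = (-7/2, 1/2)

1. D_x = -7/2  [DE · CB = -37 ∩ DA · EB = -114]
2. D_y = 1/2  [DE · CB = -37 ∩ DA · EB = -114]
   → D = (-7/2, 1/2)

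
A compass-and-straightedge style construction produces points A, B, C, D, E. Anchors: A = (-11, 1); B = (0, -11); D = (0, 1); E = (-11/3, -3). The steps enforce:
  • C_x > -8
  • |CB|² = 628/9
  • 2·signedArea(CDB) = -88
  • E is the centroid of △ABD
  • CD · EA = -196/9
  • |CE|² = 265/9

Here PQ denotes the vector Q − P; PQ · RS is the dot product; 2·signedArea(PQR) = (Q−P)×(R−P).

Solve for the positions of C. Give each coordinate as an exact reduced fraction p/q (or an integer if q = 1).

1. C_x = -22/3  [CD · EA = -196/9 ∩ 2·signedArea(CDB) = -88]
2. C_y = -7  [CD · EA = -196/9 ∩ 2·signedArea(CDB) = -88]
   → C = (-22/3, -7)

C = (-22/3, -7)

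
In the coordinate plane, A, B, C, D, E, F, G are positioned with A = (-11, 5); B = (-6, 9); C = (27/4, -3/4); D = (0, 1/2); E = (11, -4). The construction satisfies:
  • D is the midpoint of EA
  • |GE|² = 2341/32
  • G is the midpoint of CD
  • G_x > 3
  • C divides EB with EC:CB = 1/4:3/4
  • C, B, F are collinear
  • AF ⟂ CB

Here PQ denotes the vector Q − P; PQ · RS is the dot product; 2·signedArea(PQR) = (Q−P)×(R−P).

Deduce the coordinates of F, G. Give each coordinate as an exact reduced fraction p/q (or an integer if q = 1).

F = (-3309/458, 4551/458)
G = (27/8, -1/8)

1. F_x = -3309/458  [C, B, F are collinear ∩ AF ⟂ CB]
2. F_y = 4551/458  [C, B, F are collinear ∩ AF ⟂ CB]
   → F = (-3309/458, 4551/458)
3. G_x = 27/8  [G is the midpoint of CD]
4. G_y = -1/8  [G is the midpoint of CD]
   → G = (27/8, -1/8)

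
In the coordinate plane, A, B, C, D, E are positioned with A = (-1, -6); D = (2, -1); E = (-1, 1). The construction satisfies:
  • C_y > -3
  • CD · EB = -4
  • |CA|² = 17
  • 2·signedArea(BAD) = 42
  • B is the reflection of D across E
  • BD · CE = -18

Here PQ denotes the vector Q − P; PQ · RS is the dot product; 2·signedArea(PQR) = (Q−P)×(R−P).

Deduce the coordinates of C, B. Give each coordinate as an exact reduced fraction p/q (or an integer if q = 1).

B = (-4, 3)
C = (0, -2)

1. B_x = -4  [B is the reflection of D across E]
2. B_y = 3  [B is the reflection of D across E]
   → B = (-4, 3)
3. C_x = 0  [line 3·x + -2·y + -4 = 0 ∩ |CA|² = 17]
4. C_y = -2  [line 3·x + -2·y + -4 = 0 ∩ |CA|² = 17]
   → C = (0, -2)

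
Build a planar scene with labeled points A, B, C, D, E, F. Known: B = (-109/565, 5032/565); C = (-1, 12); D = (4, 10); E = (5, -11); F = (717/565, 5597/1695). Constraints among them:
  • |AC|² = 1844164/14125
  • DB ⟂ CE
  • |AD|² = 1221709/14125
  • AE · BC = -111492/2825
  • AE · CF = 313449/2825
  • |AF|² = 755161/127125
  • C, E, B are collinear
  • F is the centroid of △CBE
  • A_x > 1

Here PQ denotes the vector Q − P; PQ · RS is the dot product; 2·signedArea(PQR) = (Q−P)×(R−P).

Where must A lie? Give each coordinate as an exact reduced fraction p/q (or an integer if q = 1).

1. A_x = 5323/2825  [line 456/565·x + -1748/565·y + 3952/2825 = 0 ∩ |AF|² = 755161/127125]
2. A_y = 2666/2825  [line 456/565·x + -1748/565·y + 3952/2825 = 0 ∩ |AF|² = 755161/127125]
   → A = (5323/2825, 2666/2825)

A = (5323/2825, 2666/2825)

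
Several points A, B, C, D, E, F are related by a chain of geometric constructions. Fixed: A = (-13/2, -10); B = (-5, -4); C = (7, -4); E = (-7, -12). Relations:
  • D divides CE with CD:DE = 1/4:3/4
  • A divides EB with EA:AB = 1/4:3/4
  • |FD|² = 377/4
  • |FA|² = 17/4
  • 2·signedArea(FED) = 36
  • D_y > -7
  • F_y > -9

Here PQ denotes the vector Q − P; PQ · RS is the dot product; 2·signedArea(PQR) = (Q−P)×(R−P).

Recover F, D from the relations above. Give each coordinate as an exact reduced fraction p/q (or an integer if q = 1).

1. D_x = 7/2  [D divides CE with CD:DE = 1/4:3/4]
2. D_y = -6  [D divides CE with CD:DE = 1/4:3/4]
   → D = (7/2, -6)
3. F_x = -6  [line -6·x + 21/2·y + 48 = 0 ∩ |FA|² = 17/4]
4. F_y = -8  [line -6·x + 21/2·y + 48 = 0 ∩ |FA|² = 17/4]
   → F = (-6, -8)

D = (7/2, -6)
F = (-6, -8)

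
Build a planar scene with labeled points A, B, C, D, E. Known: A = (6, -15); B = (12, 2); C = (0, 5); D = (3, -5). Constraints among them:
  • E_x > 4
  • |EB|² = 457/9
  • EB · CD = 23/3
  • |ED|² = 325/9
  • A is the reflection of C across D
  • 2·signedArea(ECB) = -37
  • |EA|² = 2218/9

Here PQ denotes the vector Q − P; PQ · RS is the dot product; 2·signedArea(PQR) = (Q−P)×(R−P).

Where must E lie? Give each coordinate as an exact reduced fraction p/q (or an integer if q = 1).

E = (5, 2/3)

1. E_x = 5  [2·signedArea(ECB) = -37 ∩ EB · CD = 23/3]
2. E_y = 2/3  [2·signedArea(ECB) = -37 ∩ EB · CD = 23/3]
   → E = (5, 2/3)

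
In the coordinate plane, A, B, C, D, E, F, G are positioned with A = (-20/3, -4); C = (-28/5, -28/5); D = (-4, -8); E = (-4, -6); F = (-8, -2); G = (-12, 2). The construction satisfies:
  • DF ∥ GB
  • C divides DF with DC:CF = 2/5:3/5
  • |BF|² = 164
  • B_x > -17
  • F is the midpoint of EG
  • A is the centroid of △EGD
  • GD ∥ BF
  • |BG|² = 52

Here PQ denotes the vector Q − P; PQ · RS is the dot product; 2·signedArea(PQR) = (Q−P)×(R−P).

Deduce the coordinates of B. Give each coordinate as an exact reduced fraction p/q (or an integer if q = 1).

1. B_x = -16  [GD ∥ BF ∩ DF ∥ GB]
2. B_y = 8  [GD ∥ BF ∩ DF ∥ GB]
   → B = (-16, 8)

B = (-16, 8)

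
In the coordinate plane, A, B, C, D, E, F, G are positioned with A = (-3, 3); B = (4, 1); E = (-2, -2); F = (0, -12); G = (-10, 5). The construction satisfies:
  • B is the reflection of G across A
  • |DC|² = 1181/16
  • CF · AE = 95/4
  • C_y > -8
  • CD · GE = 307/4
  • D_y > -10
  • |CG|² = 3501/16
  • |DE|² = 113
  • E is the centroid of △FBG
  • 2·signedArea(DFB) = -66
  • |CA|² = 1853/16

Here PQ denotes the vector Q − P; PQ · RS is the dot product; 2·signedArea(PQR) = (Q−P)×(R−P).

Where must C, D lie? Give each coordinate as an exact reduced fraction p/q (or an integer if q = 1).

1. C_x = -5/2  [line -1·x + 5·y + 145/4 = 0 ∩ |CG|² = 3501/16]
2. C_y = -31/4  [line -1·x + 5·y + 145/4 = 0 ∩ |CG|² = 3501/16]
   → C = (-5/2, -31/4)
3. D_x = 6  [2·signedArea(DFB) = -66 ∩ CD · GE = 307/4]
4. D_y = -9  [2·signedArea(DFB) = -66 ∩ CD · GE = 307/4]
   → D = (6, -9)

C = (-5/2, -31/4)
D = (6, -9)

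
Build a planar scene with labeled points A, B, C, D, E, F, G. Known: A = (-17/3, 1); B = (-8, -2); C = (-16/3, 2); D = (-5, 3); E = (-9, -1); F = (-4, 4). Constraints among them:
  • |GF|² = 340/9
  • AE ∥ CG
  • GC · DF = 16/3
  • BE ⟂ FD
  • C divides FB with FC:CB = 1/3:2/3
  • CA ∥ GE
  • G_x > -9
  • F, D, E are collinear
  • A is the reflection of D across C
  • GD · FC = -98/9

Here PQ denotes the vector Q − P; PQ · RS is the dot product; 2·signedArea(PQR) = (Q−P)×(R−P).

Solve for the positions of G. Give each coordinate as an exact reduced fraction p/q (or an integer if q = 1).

G = (-26/3, 0)

1. G_x = -26/3  [CA ∥ GE ∩ AE ∥ CG]
2. G_y = 0  [CA ∥ GE ∩ AE ∥ CG]
   → G = (-26/3, 0)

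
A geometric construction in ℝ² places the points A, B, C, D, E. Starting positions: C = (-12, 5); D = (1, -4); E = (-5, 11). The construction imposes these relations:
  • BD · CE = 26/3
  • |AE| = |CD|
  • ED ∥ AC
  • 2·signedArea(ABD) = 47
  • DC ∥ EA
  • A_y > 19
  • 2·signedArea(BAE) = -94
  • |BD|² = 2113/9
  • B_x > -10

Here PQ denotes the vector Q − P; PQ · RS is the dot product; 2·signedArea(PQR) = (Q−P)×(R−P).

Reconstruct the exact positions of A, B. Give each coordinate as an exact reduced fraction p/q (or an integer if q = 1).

1. A_x = -18  [ED ∥ AC ∩ DC ∥ EA]
2. A_y = 20  [ED ∥ AC ∩ DC ∥ EA]
   → A = (-18, 20)
3. B_x = -29/3  [2·signedArea(BAE) = -94 ∩ 2·signedArea(ABD) = 47]
4. B_y = 7  [2·signedArea(BAE) = -94 ∩ 2·signedArea(ABD) = 47]
   → B = (-29/3, 7)

A = (-18, 20)
B = (-29/3, 7)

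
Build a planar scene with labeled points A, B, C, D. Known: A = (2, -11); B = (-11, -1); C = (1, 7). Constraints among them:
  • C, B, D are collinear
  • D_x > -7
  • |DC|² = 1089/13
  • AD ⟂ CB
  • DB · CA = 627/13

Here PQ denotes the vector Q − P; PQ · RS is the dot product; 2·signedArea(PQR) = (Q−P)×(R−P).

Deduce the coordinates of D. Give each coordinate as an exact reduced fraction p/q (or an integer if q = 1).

D = (-86/13, 25/13)

1. D_x = -86/13  [C, B, D are collinear ∩ AD ⟂ CB]
2. D_y = 25/13  [C, B, D are collinear ∩ AD ⟂ CB]
   → D = (-86/13, 25/13)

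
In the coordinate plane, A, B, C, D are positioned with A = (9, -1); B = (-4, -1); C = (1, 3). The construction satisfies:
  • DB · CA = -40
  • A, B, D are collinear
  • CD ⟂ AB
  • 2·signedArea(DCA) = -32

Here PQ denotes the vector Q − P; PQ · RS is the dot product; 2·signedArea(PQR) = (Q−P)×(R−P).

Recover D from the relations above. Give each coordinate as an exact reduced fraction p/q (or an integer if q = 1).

D = (1, -1)

1. D_x = 1  [A, B, D are collinear ∩ CD ⟂ AB]
2. D_y = -1  [A, B, D are collinear ∩ CD ⟂ AB]
   → D = (1, -1)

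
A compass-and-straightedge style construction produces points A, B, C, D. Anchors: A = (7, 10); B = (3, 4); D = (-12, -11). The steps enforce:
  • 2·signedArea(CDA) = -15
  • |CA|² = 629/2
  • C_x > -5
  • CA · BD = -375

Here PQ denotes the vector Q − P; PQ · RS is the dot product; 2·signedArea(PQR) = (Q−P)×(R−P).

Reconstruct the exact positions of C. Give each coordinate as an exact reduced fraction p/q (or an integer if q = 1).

C = (-9/2, -7/2)

1. C_x = -9/2  [CA · BD = -375 ∩ 2·signedArea(CDA) = -15]
2. C_y = -7/2  [CA · BD = -375 ∩ 2·signedArea(CDA) = -15]
   → C = (-9/2, -7/2)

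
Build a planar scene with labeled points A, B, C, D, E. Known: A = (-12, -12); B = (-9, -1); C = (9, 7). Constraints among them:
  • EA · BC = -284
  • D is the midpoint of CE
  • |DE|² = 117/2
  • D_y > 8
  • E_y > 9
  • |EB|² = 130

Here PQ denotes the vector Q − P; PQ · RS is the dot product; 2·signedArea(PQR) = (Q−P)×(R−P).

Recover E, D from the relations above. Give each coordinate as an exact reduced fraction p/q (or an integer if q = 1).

1. E_x = -6  [line -18·x + -8·y + -28 = 0 ∩ |EB|² = 130]
2. E_y = 10  [line -18·x + -8·y + -28 = 0 ∩ |EB|² = 130]
   → E = (-6, 10)
3. D_x = 3/2  [D is the midpoint of CE]
4. D_y = 17/2  [D is the midpoint of CE]
   → D = (3/2, 17/2)

D = (3/2, 17/2)
E = (-6, 10)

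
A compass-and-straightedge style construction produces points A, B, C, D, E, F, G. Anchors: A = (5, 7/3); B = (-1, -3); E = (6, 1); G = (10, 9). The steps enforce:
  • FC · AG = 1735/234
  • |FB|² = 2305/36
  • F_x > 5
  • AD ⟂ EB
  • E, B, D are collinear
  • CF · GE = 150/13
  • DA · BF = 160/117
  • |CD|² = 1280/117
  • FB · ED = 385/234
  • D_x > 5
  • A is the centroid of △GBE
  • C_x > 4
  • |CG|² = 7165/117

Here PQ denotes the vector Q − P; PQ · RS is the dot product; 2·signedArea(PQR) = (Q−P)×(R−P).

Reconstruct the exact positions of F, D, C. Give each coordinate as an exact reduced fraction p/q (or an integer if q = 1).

1. D_x = 227/39  [E, B, D are collinear ∩ AD ⟂ EB]
2. D_y = 35/39  [E, B, D are collinear ∩ AD ⟂ EB]
   → D = (227/39, 35/39)
3. F_x = 11/2  [FB · ED = 385/234 ∩ DA · BF = 160/117]
4. F_y = 5/3  [FB · ED = 385/234 ∩ DA · BF = 160/117]
   → F = (11/2, 5/3)
5. C_x = 163/39  [CF · GE = 150/13 ∩ FC · AG = 1735/234]
6. C_y = 49/13  [CF · GE = 150/13 ∩ FC · AG = 1735/234]
   → C = (163/39, 49/13)

C = (163/39, 49/13)
D = (227/39, 35/39)
F = (11/2, 5/3)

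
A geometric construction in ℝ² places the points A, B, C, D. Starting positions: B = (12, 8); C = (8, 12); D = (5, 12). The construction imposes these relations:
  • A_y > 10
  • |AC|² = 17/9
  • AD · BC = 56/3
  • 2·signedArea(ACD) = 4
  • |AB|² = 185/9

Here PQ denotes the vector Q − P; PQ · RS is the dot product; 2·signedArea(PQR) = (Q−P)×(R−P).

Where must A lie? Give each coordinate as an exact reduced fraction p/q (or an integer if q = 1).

1. A_x = 25/3  [AD · BC = 56/3 ∩ 2·signedArea(ACD) = 4]
2. A_y = 32/3  [AD · BC = 56/3 ∩ 2·signedArea(ACD) = 4]
   → A = (25/3, 32/3)

A = (25/3, 32/3)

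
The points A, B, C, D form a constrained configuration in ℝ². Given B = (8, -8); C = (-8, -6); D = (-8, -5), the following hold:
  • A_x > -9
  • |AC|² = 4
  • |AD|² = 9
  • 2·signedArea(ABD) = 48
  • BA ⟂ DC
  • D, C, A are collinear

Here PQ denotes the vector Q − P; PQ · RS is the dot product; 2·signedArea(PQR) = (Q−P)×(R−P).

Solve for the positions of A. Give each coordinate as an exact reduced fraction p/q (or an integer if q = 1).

A = (-8, -8)

1. A_x = -8  [D, C, A are collinear ∩ BA ⟂ DC]
2. A_y = -8  [D, C, A are collinear ∩ BA ⟂ DC]
   → A = (-8, -8)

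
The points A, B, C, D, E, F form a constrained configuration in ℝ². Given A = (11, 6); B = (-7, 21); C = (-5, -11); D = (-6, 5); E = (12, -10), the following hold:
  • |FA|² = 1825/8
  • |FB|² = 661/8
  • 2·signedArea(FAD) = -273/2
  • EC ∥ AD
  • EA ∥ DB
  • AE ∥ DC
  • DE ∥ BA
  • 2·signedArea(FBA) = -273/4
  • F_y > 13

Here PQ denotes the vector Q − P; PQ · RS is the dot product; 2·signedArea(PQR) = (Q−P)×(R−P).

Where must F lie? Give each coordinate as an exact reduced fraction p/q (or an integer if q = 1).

1. F_x = -9/4  [2·signedArea(FBA) = -273/4 ∩ 2·signedArea(FAD) = -273/2]
2. F_y = 53/4  [2·signedArea(FBA) = -273/4 ∩ 2·signedArea(FAD) = -273/2]
   → F = (-9/4, 53/4)

F = (-9/4, 53/4)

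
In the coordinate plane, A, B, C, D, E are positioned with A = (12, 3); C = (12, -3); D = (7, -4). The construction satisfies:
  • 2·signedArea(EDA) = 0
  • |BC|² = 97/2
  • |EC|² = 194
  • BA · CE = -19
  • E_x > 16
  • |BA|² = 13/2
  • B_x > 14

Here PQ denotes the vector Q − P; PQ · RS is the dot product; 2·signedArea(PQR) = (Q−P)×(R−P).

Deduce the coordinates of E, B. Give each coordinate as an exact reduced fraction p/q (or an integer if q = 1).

B = (29/2, 7/2)
E = (17, 10)

1. E_x = 17  [line -7·x + 5·y + 69 = 0 ∩ |EC|² = 194]
2. E_y = 10  [line -7·x + 5·y + 69 = 0 ∩ |EC|² = 194]
   → E = (17, 10)
3. B_x = 29/2  [line -5·x + -13·y + 118 = 0 ∩ |BA|² = 13/2]
4. B_y = 7/2  [line -5·x + -13·y + 118 = 0 ∩ |BA|² = 13/2]
   → B = (29/2, 7/2)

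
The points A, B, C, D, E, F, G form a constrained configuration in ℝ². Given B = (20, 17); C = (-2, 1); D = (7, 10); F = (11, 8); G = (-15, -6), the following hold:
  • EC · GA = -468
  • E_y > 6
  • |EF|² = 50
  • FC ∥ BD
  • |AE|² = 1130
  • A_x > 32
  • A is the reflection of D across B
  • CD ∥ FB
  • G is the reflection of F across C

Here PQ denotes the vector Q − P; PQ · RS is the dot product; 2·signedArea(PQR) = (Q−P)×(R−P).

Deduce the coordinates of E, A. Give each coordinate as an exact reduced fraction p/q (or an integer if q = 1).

A = (33, 24)
E = (4, 7)

1. A_x = 33  [A is the reflection of D across B]
2. A_y = 24  [A is the reflection of D across B]
   → A = (33, 24)
3. E_x = 4  [line -48·x + -30·y + 402 = 0 ∩ |EF|² = 50]
4. E_y = 7  [line -48·x + -30·y + 402 = 0 ∩ |EF|² = 50]
   → E = (4, 7)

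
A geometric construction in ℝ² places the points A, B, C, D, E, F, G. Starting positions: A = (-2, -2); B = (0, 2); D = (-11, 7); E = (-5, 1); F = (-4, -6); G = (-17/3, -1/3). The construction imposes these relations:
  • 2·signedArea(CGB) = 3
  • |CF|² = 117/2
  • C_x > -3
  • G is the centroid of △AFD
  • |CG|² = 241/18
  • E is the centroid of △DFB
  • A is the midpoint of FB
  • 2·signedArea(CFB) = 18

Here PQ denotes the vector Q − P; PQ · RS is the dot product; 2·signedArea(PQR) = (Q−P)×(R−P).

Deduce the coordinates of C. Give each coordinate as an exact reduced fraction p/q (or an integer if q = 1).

1. C_x = -5/2  [2·signedArea(CGB) = 3 ∩ 2·signedArea(CFB) = 18]
2. C_y = 3/2  [2·signedArea(CGB) = 3 ∩ 2·signedArea(CFB) = 18]
   → C = (-5/2, 3/2)

C = (-5/2, 3/2)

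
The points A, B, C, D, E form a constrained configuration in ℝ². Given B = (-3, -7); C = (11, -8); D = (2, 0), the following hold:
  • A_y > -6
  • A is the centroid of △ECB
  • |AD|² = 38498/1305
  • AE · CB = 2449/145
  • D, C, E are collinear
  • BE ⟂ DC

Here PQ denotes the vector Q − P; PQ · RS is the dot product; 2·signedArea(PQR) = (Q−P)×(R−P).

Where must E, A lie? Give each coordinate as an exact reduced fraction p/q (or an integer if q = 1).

1. E_x = 389/145  [D, C, E are collinear ∩ BE ⟂ DC]
2. E_y = -88/145  [D, C, E are collinear ∩ BE ⟂ DC]
   → E = (389/145, -88/145)
3. A_x = 1549/435  [A is the centroid of △ECB]
4. A_y = -2263/435  [A is the centroid of △ECB]
   → A = (1549/435, -2263/435)

A = (1549/435, -2263/435)
E = (389/145, -88/145)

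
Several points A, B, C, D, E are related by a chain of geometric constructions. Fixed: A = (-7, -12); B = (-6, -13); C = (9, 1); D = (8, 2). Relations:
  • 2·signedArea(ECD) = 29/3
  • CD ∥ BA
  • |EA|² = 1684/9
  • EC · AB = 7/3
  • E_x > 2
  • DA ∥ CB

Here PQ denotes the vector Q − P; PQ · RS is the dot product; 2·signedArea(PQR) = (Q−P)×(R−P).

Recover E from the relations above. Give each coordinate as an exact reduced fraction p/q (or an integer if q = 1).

1. E_x = 3  [2·signedArea(ECD) = 29/3 ∩ EC · AB = 7/3]
2. E_y = -8/3  [2·signedArea(ECD) = 29/3 ∩ EC · AB = 7/3]
   → E = (3, -8/3)

E = (3, -8/3)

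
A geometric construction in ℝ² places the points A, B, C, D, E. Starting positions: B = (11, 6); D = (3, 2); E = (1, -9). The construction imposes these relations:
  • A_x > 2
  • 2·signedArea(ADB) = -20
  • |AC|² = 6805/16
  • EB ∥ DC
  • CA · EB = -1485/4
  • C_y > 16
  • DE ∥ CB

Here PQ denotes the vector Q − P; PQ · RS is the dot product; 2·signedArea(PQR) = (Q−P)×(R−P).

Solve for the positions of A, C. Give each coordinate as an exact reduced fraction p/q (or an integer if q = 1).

1. C_x = 13  [DE ∥ CB ∩ EB ∥ DC]
2. C_y = 17  [DE ∥ CB ∩ EB ∥ DC]
   → C = (13, 17)
3. A_x = 5/2  [2·signedArea(ADB) = -20 ∩ CA · EB = -1485/4]
4. A_y = -3/4  [2·signedArea(ADB) = -20 ∩ CA · EB = -1485/4]
   → A = (5/2, -3/4)

A = (5/2, -3/4)
C = (13, 17)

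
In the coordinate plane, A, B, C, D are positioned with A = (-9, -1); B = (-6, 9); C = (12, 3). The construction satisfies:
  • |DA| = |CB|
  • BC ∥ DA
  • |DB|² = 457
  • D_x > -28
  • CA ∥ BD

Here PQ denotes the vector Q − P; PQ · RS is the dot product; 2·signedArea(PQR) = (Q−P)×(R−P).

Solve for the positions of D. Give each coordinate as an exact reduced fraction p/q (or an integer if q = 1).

1. D_x = -27  [BC ∥ DA ∩ CA ∥ BD]
2. D_y = 5  [BC ∥ DA ∩ CA ∥ BD]
   → D = (-27, 5)

D = (-27, 5)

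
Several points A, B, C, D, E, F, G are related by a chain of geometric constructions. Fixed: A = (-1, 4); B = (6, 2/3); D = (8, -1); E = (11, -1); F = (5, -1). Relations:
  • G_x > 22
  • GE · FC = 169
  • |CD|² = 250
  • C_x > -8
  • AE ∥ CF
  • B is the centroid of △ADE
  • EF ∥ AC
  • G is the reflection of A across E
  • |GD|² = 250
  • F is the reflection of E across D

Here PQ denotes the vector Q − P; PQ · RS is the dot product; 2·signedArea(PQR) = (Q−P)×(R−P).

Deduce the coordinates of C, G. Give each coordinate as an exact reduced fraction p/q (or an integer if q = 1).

C = (-7, 4)
G = (23, -6)

1. C_x = -7  [AE ∥ CF ∩ EF ∥ AC]
2. C_y = 4  [AE ∥ CF ∩ EF ∥ AC]
   → C = (-7, 4)
3. G_x = 23  [G is the reflection of A across E]
4. G_y = -6  [G is the reflection of A across E]
   → G = (23, -6)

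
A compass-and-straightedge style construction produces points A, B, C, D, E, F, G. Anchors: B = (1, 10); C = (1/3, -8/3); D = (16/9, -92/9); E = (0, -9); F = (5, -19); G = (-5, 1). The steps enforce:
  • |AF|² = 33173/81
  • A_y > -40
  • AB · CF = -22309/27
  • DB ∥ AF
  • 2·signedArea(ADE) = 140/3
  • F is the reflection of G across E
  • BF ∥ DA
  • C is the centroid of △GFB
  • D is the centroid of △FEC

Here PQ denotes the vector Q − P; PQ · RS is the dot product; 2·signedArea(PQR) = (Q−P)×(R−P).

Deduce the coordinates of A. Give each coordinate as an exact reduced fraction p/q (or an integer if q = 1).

1. A_x = 52/9  [DB ∥ AF ∩ BF ∥ DA]
2. A_y = -353/9  [DB ∥ AF ∩ BF ∥ DA]
   → A = (52/9, -353/9)

A = (52/9, -353/9)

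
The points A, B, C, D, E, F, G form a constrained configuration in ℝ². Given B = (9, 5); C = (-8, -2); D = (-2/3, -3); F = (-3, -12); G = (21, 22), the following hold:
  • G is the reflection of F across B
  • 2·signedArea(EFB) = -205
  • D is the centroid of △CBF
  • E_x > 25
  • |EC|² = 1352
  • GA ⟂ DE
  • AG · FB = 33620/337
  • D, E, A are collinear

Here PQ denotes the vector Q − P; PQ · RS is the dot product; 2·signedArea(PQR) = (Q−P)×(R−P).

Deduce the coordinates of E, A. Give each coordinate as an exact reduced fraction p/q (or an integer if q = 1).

1. E_x = 26  [line -17·x + 12·y + 298 = 0 ∩ |EC|² = 1352]
2. E_y = 12  [line -17·x + 12·y + 298 = 0 ∩ |EC|² = 1352]
   → E = (26, 12)
3. A_x = 8922/337  [D, E, A are collinear ∩ GA ⟂ DE]
4. A_y = 4134/337  [D, E, A are collinear ∩ GA ⟂ DE]
   → A = (8922/337, 4134/337)

A = (8922/337, 4134/337)
E = (26, 12)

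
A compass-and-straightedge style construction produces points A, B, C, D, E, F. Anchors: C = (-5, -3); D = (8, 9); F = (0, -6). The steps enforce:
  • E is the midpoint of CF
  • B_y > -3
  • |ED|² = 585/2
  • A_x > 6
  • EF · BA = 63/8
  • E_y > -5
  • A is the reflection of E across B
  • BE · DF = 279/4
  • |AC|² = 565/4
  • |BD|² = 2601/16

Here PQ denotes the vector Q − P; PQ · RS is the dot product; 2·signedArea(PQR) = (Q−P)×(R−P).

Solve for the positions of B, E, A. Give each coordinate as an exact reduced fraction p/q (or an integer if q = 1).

1. E_x = -5/2  [E is the midpoint of CF]
2. E_y = -9/2  [E is the midpoint of CF]
   → E = (-5/2, -9/2)
3. B_x = 2  [line 8·x + 15·y + 71/4 = 0 ∩ |BD|² = 2601/16]
4. B_y = -9/4  [line 8·x + 15·y + 71/4 = 0 ∩ |BD|² = 2601/16]
   → B = (2, -9/4)
5. A_x = 13/2  [A is the reflection of E across B]
6. A_y = 0  [A is the reflection of E across B]
   → A = (13/2, 0)

A = (13/2, 0)
B = (2, -9/4)
E = (-5/2, -9/2)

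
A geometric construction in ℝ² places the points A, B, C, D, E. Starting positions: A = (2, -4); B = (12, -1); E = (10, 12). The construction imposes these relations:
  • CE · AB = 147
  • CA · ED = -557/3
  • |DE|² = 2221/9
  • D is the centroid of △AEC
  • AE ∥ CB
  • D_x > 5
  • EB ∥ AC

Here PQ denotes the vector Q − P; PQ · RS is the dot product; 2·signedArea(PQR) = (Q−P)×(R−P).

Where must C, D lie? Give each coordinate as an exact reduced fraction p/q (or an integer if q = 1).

C = (4, -17)
D = (16/3, -3)

1. C_x = 4  [AE ∥ CB ∩ EB ∥ AC]
2. C_y = -17  [AE ∥ CB ∩ EB ∥ AC]
   → C = (4, -17)
3. D_x = 16/3  [D is the centroid of △AEC]
4. D_y = -3  [D is the centroid of △AEC]
   → D = (16/3, -3)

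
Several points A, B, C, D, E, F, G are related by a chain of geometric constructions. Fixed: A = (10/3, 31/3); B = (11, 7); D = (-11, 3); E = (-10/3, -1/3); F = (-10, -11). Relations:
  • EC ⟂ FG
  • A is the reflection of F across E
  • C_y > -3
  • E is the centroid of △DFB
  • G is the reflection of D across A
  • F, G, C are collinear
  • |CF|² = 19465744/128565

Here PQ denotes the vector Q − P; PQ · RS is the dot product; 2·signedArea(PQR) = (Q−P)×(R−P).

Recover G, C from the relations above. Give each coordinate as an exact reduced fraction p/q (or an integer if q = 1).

1. G_x = 53/3  [G is the reflection of D across A]
2. G_y = 53/3  [G is the reflection of D across A]
   → G = (53/3, 53/3)
3. C_x = -62354/42855  [F, G, C are collinear ∩ EC ⟂ FG]
4. C_y = -91973/42855  [F, G, C are collinear ∩ EC ⟂ FG]
   → C = (-62354/42855, -91973/42855)

C = (-62354/42855, -91973/42855)
G = (53/3, 53/3)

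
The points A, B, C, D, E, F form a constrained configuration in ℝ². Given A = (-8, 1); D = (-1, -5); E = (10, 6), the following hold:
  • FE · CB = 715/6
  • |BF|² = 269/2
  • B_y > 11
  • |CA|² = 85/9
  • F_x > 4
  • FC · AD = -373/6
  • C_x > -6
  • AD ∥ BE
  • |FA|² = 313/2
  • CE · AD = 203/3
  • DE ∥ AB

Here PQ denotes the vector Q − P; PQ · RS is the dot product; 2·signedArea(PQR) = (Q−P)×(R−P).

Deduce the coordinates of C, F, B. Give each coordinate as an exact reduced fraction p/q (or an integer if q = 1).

B = (3, 12)
C = (-17/3, -1)
F = (9/2, 1/2)

1. C_x = -17/3  [line -7·x + 6·y + -101/3 = 0 ∩ |CA|² = 85/9]
2. C_y = -1  [line -7·x + 6·y + -101/3 = 0 ∩ |CA|² = 85/9]
   → C = (-17/3, -1)
3. F_x = 9/2  [line -7·x + 6·y + 57/2 = 0 ∩ |FA|² = 313/2]
4. F_y = 1/2  [line -7·x + 6·y + 57/2 = 0 ∩ |FA|² = 313/2]
   → F = (9/2, 1/2)
5. B_x = 3  [AD ∥ BE ∩ DE ∥ AB]
6. B_y = 12  [AD ∥ BE ∩ DE ∥ AB]
   → B = (3, 12)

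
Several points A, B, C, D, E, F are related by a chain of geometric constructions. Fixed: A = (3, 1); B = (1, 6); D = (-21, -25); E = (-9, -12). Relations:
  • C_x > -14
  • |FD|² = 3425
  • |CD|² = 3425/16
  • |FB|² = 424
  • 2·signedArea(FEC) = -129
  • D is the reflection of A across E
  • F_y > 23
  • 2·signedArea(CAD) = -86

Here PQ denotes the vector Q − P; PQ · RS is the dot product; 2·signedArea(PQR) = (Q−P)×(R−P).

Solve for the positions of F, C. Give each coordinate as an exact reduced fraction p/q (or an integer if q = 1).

C = (-13, -51/4)
F = (11, 24)

1. C_x = -13  [line 26·x + -24·y + 32 = 0 ∩ |CD|² = 3425/16]
2. C_y = -51/4  [line 26·x + -24·y + 32 = 0 ∩ |CD|² = 3425/16]
   → C = (-13, -51/4)
3. F_x = 11  [line 3/4·x + -4·y + 351/4 = 0 ∩ |FD|² = 3425]
4. F_y = 24  [line 3/4·x + -4·y + 351/4 = 0 ∩ |FD|² = 3425]
   → F = (11, 24)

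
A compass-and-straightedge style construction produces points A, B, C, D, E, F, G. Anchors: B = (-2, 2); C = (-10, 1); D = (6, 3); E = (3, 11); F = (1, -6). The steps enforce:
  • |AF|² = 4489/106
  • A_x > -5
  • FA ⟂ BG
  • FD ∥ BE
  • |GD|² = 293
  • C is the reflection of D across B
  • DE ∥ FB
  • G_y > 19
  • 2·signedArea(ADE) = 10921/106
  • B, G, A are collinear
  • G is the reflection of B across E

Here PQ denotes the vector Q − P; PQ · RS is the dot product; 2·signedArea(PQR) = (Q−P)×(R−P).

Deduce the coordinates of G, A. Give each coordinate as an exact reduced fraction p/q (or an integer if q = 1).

A = (-497/106, -301/106)
G = (8, 20)

1. G_x = 8  [G is the reflection of B across E]
2. G_y = 20  [G is the reflection of B across E]
   → G = (8, 20)
3. A_x = -497/106  [B, G, A are collinear ∩ FA ⟂ BG]
4. A_y = -301/106  [B, G, A are collinear ∩ FA ⟂ BG]
   → A = (-497/106, -301/106)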